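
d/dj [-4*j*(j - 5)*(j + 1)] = -12*j^2 + 32*j + 20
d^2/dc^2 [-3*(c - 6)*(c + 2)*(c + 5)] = -18*c - 6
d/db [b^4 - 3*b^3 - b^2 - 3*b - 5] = 4*b^3 - 9*b^2 - 2*b - 3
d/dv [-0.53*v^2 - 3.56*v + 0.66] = -1.06*v - 3.56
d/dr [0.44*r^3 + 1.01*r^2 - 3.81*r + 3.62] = 1.32*r^2 + 2.02*r - 3.81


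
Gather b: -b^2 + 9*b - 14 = -b^2 + 9*b - 14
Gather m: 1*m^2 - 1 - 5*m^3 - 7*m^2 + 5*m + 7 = -5*m^3 - 6*m^2 + 5*m + 6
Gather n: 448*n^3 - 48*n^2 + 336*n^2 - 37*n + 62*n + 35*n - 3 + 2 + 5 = 448*n^3 + 288*n^2 + 60*n + 4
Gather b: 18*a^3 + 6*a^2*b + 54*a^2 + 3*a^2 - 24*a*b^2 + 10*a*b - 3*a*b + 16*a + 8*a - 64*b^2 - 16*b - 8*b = 18*a^3 + 57*a^2 + 24*a + b^2*(-24*a - 64) + b*(6*a^2 + 7*a - 24)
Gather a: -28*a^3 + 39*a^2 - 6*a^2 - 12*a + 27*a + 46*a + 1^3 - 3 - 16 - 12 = -28*a^3 + 33*a^2 + 61*a - 30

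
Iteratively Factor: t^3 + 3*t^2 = (t)*(t^2 + 3*t) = t^2*(t + 3)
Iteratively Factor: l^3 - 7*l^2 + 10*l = (l)*(l^2 - 7*l + 10) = l*(l - 5)*(l - 2)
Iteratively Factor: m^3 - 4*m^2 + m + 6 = (m - 2)*(m^2 - 2*m - 3) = (m - 3)*(m - 2)*(m + 1)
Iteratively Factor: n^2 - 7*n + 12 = (n - 4)*(n - 3)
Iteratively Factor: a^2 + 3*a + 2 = (a + 1)*(a + 2)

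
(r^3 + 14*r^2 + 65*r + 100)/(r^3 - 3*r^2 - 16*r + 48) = (r^2 + 10*r + 25)/(r^2 - 7*r + 12)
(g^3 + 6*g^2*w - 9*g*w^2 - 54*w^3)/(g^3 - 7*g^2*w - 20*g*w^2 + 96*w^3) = (-g^2 - 9*g*w - 18*w^2)/(-g^2 + 4*g*w + 32*w^2)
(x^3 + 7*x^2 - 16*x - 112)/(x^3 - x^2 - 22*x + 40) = (x^2 + 11*x + 28)/(x^2 + 3*x - 10)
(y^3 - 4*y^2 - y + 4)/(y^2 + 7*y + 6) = (y^2 - 5*y + 4)/(y + 6)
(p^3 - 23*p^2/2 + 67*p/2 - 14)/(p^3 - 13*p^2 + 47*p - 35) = (p^2 - 9*p/2 + 2)/(p^2 - 6*p + 5)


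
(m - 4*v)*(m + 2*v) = m^2 - 2*m*v - 8*v^2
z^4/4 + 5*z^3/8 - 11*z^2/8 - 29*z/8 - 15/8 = (z/4 + 1/4)*(z - 5/2)*(z + 1)*(z + 3)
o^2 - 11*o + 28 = (o - 7)*(o - 4)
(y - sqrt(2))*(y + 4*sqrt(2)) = y^2 + 3*sqrt(2)*y - 8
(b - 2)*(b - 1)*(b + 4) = b^3 + b^2 - 10*b + 8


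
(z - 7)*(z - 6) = z^2 - 13*z + 42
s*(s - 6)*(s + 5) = s^3 - s^2 - 30*s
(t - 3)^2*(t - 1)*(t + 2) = t^4 - 5*t^3 + t^2 + 21*t - 18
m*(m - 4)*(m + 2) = m^3 - 2*m^2 - 8*m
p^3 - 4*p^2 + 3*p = p*(p - 3)*(p - 1)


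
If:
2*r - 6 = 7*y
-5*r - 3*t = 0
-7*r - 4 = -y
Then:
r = -34/47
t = 170/141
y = -50/47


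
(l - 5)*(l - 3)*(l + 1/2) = l^3 - 15*l^2/2 + 11*l + 15/2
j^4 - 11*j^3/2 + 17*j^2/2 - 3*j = j*(j - 3)*(j - 2)*(j - 1/2)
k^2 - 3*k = k*(k - 3)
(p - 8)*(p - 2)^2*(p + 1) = p^4 - 11*p^3 + 24*p^2 + 4*p - 32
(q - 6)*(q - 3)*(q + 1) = q^3 - 8*q^2 + 9*q + 18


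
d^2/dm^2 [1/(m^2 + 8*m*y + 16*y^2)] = 6/(m^4 + 16*m^3*y + 96*m^2*y^2 + 256*m*y^3 + 256*y^4)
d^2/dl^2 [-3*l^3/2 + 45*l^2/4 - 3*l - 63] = 45/2 - 9*l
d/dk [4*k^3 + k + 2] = 12*k^2 + 1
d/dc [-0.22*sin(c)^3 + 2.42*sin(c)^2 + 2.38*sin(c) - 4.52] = (-0.66*sin(c)^2 + 4.84*sin(c) + 2.38)*cos(c)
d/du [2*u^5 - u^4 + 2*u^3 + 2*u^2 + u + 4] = 10*u^4 - 4*u^3 + 6*u^2 + 4*u + 1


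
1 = 1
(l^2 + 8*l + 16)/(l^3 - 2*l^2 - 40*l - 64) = (l + 4)/(l^2 - 6*l - 16)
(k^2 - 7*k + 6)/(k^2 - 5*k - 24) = (-k^2 + 7*k - 6)/(-k^2 + 5*k + 24)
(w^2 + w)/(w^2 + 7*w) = (w + 1)/(w + 7)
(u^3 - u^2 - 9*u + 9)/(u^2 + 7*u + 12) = (u^2 - 4*u + 3)/(u + 4)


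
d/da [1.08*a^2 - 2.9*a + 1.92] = 2.16*a - 2.9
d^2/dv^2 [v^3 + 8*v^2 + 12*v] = 6*v + 16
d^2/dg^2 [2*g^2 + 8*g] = 4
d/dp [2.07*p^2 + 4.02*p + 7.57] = 4.14*p + 4.02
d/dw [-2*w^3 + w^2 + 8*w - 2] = -6*w^2 + 2*w + 8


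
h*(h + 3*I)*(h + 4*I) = h^3 + 7*I*h^2 - 12*h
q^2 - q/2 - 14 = (q - 4)*(q + 7/2)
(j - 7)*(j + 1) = j^2 - 6*j - 7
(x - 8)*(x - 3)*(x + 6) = x^3 - 5*x^2 - 42*x + 144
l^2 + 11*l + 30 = (l + 5)*(l + 6)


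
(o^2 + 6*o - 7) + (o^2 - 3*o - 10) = 2*o^2 + 3*o - 17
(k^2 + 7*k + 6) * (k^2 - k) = k^4 + 6*k^3 - k^2 - 6*k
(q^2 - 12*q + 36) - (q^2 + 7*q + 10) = 26 - 19*q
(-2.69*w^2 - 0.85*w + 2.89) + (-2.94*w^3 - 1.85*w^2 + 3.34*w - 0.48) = -2.94*w^3 - 4.54*w^2 + 2.49*w + 2.41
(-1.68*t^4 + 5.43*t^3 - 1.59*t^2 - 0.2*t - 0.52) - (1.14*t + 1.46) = -1.68*t^4 + 5.43*t^3 - 1.59*t^2 - 1.34*t - 1.98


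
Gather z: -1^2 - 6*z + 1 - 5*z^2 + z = -5*z^2 - 5*z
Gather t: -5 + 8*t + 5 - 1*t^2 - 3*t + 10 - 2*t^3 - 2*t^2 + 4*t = -2*t^3 - 3*t^2 + 9*t + 10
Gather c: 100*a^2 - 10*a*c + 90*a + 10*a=100*a^2 - 10*a*c + 100*a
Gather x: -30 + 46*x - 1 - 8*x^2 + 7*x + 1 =-8*x^2 + 53*x - 30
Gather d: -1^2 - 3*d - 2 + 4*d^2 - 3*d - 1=4*d^2 - 6*d - 4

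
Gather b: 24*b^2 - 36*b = 24*b^2 - 36*b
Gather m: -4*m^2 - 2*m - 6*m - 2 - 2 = -4*m^2 - 8*m - 4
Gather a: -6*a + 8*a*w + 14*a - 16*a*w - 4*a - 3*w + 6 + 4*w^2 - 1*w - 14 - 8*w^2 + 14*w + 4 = a*(4 - 8*w) - 4*w^2 + 10*w - 4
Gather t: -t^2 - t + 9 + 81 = -t^2 - t + 90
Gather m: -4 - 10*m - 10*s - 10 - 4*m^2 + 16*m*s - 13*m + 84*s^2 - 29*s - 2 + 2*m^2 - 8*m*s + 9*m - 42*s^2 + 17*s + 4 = -2*m^2 + m*(8*s - 14) + 42*s^2 - 22*s - 12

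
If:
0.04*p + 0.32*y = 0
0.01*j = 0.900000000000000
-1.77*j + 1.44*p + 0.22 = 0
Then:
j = 90.00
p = 110.47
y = -13.81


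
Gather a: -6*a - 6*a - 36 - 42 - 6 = -12*a - 84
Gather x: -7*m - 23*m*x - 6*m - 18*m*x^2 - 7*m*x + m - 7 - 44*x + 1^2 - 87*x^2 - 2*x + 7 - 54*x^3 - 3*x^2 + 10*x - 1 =-12*m - 54*x^3 + x^2*(-18*m - 90) + x*(-30*m - 36)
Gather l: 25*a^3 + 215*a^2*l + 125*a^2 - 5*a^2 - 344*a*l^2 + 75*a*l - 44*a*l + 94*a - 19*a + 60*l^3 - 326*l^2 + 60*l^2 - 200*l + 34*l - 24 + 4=25*a^3 + 120*a^2 + 75*a + 60*l^3 + l^2*(-344*a - 266) + l*(215*a^2 + 31*a - 166) - 20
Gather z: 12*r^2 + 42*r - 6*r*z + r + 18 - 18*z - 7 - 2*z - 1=12*r^2 + 43*r + z*(-6*r - 20) + 10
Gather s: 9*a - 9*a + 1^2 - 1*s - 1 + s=0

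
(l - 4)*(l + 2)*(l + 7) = l^3 + 5*l^2 - 22*l - 56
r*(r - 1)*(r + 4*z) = r^3 + 4*r^2*z - r^2 - 4*r*z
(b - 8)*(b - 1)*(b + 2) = b^3 - 7*b^2 - 10*b + 16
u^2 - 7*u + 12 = (u - 4)*(u - 3)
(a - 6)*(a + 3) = a^2 - 3*a - 18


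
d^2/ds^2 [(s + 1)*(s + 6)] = 2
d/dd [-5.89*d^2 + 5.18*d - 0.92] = 5.18 - 11.78*d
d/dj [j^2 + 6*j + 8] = 2*j + 6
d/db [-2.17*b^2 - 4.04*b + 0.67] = -4.34*b - 4.04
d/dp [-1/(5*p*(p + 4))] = 2*(p + 2)/(5*p^2*(p + 4)^2)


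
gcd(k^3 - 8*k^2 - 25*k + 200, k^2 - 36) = 1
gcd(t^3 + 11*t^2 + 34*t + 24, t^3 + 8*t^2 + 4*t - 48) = t^2 + 10*t + 24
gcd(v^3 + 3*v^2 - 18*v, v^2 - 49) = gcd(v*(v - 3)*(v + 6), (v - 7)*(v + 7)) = 1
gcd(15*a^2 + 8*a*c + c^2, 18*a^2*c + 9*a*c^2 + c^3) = 3*a + c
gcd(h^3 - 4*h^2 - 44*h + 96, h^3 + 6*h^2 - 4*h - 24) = h^2 + 4*h - 12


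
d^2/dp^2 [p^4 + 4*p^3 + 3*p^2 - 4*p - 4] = 12*p^2 + 24*p + 6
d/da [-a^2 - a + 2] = -2*a - 1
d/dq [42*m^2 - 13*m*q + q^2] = -13*m + 2*q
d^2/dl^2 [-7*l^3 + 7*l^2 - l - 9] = 14 - 42*l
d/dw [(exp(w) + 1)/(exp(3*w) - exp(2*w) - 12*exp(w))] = ((exp(w) + 1)*(-3*exp(2*w) + 2*exp(w) + 12) - (-exp(2*w) + exp(w) + 12)*exp(w))*exp(-w)/(-exp(2*w) + exp(w) + 12)^2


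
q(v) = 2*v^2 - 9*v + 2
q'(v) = 4*v - 9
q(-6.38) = 140.83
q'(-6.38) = -34.52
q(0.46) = -1.72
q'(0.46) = -7.16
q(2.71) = -7.70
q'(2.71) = 1.84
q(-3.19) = 51.06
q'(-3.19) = -21.76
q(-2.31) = 33.46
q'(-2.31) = -18.24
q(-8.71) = 232.12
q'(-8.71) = -43.84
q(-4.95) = 95.56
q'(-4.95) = -28.80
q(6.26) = 24.04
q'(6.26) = 16.04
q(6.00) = 20.00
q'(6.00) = 15.00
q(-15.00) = 587.00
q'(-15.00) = -69.00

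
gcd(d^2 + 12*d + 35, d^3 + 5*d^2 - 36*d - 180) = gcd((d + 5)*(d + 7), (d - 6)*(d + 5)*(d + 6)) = d + 5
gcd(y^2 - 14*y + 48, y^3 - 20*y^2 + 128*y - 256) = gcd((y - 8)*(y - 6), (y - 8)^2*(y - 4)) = y - 8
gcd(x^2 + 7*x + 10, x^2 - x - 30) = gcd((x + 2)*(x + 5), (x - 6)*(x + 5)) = x + 5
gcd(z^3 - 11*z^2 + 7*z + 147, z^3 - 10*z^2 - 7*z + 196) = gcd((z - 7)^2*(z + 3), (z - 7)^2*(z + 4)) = z^2 - 14*z + 49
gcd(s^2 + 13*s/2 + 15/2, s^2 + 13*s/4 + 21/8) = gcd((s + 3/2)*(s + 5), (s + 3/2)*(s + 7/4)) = s + 3/2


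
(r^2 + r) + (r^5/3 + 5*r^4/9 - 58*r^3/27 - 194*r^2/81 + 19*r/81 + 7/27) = r^5/3 + 5*r^4/9 - 58*r^3/27 - 113*r^2/81 + 100*r/81 + 7/27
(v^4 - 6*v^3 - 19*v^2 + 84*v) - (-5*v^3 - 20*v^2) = v^4 - v^3 + v^2 + 84*v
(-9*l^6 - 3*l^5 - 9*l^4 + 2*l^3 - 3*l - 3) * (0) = 0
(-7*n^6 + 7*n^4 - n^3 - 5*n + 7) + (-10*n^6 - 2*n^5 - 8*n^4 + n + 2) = -17*n^6 - 2*n^5 - n^4 - n^3 - 4*n + 9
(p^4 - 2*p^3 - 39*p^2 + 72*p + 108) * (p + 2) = p^5 - 43*p^3 - 6*p^2 + 252*p + 216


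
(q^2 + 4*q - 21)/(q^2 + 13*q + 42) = (q - 3)/(q + 6)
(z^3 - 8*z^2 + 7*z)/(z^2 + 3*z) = (z^2 - 8*z + 7)/(z + 3)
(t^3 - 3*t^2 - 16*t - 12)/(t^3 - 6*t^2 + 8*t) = (t^3 - 3*t^2 - 16*t - 12)/(t*(t^2 - 6*t + 8))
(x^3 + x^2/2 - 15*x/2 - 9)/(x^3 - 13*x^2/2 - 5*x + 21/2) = (x^2 - x - 6)/(x^2 - 8*x + 7)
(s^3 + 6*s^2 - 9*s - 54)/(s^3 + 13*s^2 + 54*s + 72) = (s - 3)/(s + 4)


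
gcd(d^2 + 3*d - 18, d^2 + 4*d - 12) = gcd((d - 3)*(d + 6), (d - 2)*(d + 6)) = d + 6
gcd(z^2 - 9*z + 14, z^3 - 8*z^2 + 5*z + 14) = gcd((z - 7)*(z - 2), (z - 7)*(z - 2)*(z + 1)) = z^2 - 9*z + 14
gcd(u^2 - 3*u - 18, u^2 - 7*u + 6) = u - 6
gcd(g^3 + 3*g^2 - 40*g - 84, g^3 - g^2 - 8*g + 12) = 1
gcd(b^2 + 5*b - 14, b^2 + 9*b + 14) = b + 7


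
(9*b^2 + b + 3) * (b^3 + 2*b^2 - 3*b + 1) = 9*b^5 + 19*b^4 - 22*b^3 + 12*b^2 - 8*b + 3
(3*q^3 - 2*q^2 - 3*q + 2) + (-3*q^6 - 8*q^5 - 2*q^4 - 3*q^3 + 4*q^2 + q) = -3*q^6 - 8*q^5 - 2*q^4 + 2*q^2 - 2*q + 2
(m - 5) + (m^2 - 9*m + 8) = m^2 - 8*m + 3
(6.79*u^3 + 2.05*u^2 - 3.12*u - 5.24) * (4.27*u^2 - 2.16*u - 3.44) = 28.9933*u^5 - 5.9129*u^4 - 41.108*u^3 - 22.6876*u^2 + 22.0512*u + 18.0256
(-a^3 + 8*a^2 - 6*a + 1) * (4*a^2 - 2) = -4*a^5 + 32*a^4 - 22*a^3 - 12*a^2 + 12*a - 2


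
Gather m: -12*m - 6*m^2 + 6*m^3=6*m^3 - 6*m^2 - 12*m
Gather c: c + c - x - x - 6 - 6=2*c - 2*x - 12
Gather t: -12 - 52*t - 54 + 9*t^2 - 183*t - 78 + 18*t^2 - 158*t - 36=27*t^2 - 393*t - 180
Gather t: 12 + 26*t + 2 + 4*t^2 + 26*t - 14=4*t^2 + 52*t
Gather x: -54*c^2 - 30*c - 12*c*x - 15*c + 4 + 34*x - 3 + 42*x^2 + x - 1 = -54*c^2 - 45*c + 42*x^2 + x*(35 - 12*c)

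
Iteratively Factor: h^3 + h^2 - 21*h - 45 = (h - 5)*(h^2 + 6*h + 9) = (h - 5)*(h + 3)*(h + 3)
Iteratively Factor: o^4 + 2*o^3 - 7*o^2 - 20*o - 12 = (o - 3)*(o^3 + 5*o^2 + 8*o + 4) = (o - 3)*(o + 2)*(o^2 + 3*o + 2) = (o - 3)*(o + 1)*(o + 2)*(o + 2)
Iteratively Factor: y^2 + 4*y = (y + 4)*(y)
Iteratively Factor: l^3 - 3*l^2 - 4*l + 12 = (l - 2)*(l^2 - l - 6) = (l - 3)*(l - 2)*(l + 2)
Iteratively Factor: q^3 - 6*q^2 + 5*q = (q - 5)*(q^2 - q) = q*(q - 5)*(q - 1)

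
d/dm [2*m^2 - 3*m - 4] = 4*m - 3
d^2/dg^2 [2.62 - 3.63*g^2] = -7.26000000000000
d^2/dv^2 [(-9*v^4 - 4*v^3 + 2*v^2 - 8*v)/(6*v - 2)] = (-243*v^4 + 180*v^3 - 18*v^2 - 12*v - 22)/(27*v^3 - 27*v^2 + 9*v - 1)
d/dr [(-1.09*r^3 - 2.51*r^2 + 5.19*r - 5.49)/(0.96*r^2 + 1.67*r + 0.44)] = (-1.0464*r^4 - 3.6406*r^3 - 10.6129*r^2 + 8.332*r + 11.4519)/(0.9216*r^4 + 3.2064*r^3 + 3.6337*r^2 + 1.4696*r + 0.1936)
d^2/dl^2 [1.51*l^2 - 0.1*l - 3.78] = 3.02000000000000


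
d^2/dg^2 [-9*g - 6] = 0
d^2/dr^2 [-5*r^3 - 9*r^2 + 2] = -30*r - 18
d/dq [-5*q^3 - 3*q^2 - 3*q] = -15*q^2 - 6*q - 3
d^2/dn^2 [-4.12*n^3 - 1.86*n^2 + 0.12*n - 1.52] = -24.72*n - 3.72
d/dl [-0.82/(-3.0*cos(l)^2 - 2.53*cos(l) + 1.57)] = (4.92*cos(l) + 2.0746)*sin(l)/(3.0*cos(l)^2 + 2.53*cos(l) - 1.57)^2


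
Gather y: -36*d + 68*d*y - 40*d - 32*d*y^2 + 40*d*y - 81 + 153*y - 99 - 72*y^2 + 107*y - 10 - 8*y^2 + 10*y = -76*d + y^2*(-32*d - 80) + y*(108*d + 270) - 190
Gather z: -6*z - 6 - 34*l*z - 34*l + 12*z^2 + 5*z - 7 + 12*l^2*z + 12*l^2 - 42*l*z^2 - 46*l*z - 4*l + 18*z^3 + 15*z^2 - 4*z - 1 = 12*l^2 - 38*l + 18*z^3 + z^2*(27 - 42*l) + z*(12*l^2 - 80*l - 5) - 14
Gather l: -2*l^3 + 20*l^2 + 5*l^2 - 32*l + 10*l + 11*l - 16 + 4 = -2*l^3 + 25*l^2 - 11*l - 12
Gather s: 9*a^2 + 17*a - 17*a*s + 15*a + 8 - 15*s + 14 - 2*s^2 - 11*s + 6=9*a^2 + 32*a - 2*s^2 + s*(-17*a - 26) + 28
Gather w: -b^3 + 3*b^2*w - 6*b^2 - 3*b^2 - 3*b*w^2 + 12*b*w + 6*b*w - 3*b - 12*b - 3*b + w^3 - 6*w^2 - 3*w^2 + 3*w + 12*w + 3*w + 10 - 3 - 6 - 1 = -b^3 - 9*b^2 - 18*b + w^3 + w^2*(-3*b - 9) + w*(3*b^2 + 18*b + 18)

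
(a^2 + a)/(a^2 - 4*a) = (a + 1)/(a - 4)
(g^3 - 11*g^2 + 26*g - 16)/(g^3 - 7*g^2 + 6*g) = (g^2 - 10*g + 16)/(g*(g - 6))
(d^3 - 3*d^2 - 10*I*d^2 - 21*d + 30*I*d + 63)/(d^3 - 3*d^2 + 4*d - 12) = (d^2 - 10*I*d - 21)/(d^2 + 4)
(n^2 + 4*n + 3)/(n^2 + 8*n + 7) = (n + 3)/(n + 7)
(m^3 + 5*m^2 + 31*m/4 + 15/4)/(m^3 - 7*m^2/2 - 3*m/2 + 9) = (2*m^2 + 7*m + 5)/(2*(m^2 - 5*m + 6))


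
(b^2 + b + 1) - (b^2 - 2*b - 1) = 3*b + 2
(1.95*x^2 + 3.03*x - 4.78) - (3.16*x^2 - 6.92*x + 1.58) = -1.21*x^2 + 9.95*x - 6.36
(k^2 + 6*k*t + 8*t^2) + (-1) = k^2 + 6*k*t + 8*t^2 - 1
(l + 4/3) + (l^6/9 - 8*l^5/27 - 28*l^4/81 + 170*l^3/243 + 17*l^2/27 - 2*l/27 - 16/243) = l^6/9 - 8*l^5/27 - 28*l^4/81 + 170*l^3/243 + 17*l^2/27 + 25*l/27 + 308/243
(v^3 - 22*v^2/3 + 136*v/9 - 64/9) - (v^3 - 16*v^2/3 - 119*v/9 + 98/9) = -2*v^2 + 85*v/3 - 18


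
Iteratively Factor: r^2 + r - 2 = (r - 1)*(r + 2)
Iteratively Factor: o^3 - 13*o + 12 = (o - 1)*(o^2 + o - 12) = (o - 1)*(o + 4)*(o - 3)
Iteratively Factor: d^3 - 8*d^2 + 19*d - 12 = (d - 3)*(d^2 - 5*d + 4) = (d - 4)*(d - 3)*(d - 1)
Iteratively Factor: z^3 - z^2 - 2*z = (z)*(z^2 - z - 2) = z*(z - 2)*(z + 1)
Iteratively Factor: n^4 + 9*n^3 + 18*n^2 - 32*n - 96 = (n + 3)*(n^3 + 6*n^2 - 32) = (n + 3)*(n + 4)*(n^2 + 2*n - 8) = (n + 3)*(n + 4)^2*(n - 2)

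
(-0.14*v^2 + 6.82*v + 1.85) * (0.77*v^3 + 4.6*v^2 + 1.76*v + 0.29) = -0.1078*v^5 + 4.6074*v^4 + 32.5501*v^3 + 20.4726*v^2 + 5.2338*v + 0.5365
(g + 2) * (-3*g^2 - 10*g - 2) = -3*g^3 - 16*g^2 - 22*g - 4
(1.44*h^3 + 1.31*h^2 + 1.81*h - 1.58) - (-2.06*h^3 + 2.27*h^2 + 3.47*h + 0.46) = 3.5*h^3 - 0.96*h^2 - 1.66*h - 2.04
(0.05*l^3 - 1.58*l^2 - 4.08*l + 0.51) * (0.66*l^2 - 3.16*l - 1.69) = 0.033*l^5 - 1.2008*l^4 + 2.2155*l^3 + 15.8996*l^2 + 5.2836*l - 0.8619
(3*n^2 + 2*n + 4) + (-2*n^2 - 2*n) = n^2 + 4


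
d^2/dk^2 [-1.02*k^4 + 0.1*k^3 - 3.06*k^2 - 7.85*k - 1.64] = -12.24*k^2 + 0.6*k - 6.12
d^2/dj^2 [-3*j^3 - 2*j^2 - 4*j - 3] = -18*j - 4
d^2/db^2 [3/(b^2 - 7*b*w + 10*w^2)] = 6*(-b^2 + 7*b*w - 10*w^2 + (2*b - 7*w)^2)/(b^2 - 7*b*w + 10*w^2)^3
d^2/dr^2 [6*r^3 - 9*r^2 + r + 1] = 36*r - 18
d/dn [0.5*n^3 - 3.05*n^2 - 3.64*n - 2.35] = 1.5*n^2 - 6.1*n - 3.64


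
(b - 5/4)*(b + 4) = b^2 + 11*b/4 - 5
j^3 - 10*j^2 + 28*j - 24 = (j - 6)*(j - 2)^2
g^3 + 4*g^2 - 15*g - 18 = (g - 3)*(g + 1)*(g + 6)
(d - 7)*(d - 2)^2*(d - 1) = d^4 - 12*d^3 + 43*d^2 - 60*d + 28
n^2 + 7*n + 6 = (n + 1)*(n + 6)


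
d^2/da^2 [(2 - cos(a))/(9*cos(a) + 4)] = 22*(9*sin(a)^2 + 4*cos(a) + 9)/(9*cos(a) + 4)^3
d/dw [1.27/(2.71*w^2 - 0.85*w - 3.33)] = (1.0795 - 6.8834*w)/(-2.71*w^2 + 0.85*w + 3.33)^2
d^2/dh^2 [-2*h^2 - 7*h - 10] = -4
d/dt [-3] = 0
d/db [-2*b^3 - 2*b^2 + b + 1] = -6*b^2 - 4*b + 1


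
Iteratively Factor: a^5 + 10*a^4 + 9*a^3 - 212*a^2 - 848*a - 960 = (a + 4)*(a^4 + 6*a^3 - 15*a^2 - 152*a - 240) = (a + 3)*(a + 4)*(a^3 + 3*a^2 - 24*a - 80) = (a + 3)*(a + 4)^2*(a^2 - a - 20) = (a - 5)*(a + 3)*(a + 4)^2*(a + 4)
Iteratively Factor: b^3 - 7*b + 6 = (b + 3)*(b^2 - 3*b + 2) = (b - 2)*(b + 3)*(b - 1)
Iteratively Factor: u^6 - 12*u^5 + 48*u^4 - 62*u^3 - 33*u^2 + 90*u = (u)*(u^5 - 12*u^4 + 48*u^3 - 62*u^2 - 33*u + 90) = u*(u - 3)*(u^4 - 9*u^3 + 21*u^2 + u - 30) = u*(u - 5)*(u - 3)*(u^3 - 4*u^2 + u + 6) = u*(u - 5)*(u - 3)^2*(u^2 - u - 2) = u*(u - 5)*(u - 3)^2*(u + 1)*(u - 2)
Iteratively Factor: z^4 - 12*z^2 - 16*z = (z + 2)*(z^3 - 2*z^2 - 8*z) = z*(z + 2)*(z^2 - 2*z - 8) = z*(z - 4)*(z + 2)*(z + 2)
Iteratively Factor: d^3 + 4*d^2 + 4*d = (d + 2)*(d^2 + 2*d) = d*(d + 2)*(d + 2)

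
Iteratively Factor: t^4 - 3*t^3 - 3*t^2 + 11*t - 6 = (t - 1)*(t^3 - 2*t^2 - 5*t + 6) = (t - 3)*(t - 1)*(t^2 + t - 2) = (t - 3)*(t - 1)*(t + 2)*(t - 1)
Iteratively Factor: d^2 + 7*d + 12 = (d + 4)*(d + 3)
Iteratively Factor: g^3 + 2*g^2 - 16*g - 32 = (g - 4)*(g^2 + 6*g + 8) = (g - 4)*(g + 4)*(g + 2)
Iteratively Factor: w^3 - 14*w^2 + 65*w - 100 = (w - 5)*(w^2 - 9*w + 20) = (w - 5)^2*(w - 4)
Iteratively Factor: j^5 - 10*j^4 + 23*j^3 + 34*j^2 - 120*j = (j + 2)*(j^4 - 12*j^3 + 47*j^2 - 60*j) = (j - 4)*(j + 2)*(j^3 - 8*j^2 + 15*j) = (j - 5)*(j - 4)*(j + 2)*(j^2 - 3*j) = j*(j - 5)*(j - 4)*(j + 2)*(j - 3)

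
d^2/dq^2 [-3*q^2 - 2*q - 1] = -6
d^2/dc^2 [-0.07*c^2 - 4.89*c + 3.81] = -0.140000000000000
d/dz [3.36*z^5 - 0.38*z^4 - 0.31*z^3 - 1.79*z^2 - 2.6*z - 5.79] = 16.8*z^4 - 1.52*z^3 - 0.93*z^2 - 3.58*z - 2.6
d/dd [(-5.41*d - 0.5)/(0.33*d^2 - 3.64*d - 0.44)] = (1.7853*d^2 + 0.329999999999998*d + 0.5604)/(0.1089*d^4 - 2.4024*d^3 + 12.9592*d^2 + 3.2032*d + 0.1936)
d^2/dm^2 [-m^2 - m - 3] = -2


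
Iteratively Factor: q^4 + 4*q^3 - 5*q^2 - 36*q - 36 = (q + 3)*(q^3 + q^2 - 8*q - 12) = (q + 2)*(q + 3)*(q^2 - q - 6) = (q + 2)^2*(q + 3)*(q - 3)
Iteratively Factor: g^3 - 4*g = (g)*(g^2 - 4) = g*(g - 2)*(g + 2)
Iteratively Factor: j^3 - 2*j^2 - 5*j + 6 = (j + 2)*(j^2 - 4*j + 3) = (j - 3)*(j + 2)*(j - 1)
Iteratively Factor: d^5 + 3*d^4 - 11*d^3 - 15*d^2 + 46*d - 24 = (d - 1)*(d^4 + 4*d^3 - 7*d^2 - 22*d + 24) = (d - 1)*(d + 4)*(d^3 - 7*d + 6) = (d - 2)*(d - 1)*(d + 4)*(d^2 + 2*d - 3) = (d - 2)*(d - 1)*(d + 3)*(d + 4)*(d - 1)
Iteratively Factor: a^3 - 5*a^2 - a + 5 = (a - 5)*(a^2 - 1) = (a - 5)*(a + 1)*(a - 1)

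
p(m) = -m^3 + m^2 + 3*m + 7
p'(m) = -3*m^2 + 2*m + 3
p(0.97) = 9.94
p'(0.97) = 2.12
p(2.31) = 6.94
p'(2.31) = -8.39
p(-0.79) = 5.75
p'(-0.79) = -0.45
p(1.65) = 10.18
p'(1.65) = -1.87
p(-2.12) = 14.66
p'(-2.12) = -14.72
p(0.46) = 8.49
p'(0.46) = 3.29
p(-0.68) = 5.74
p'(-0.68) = 0.25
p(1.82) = 9.74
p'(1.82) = -3.30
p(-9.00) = 790.00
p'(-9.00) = -258.00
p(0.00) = 7.00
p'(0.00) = 3.00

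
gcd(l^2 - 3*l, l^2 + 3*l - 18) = l - 3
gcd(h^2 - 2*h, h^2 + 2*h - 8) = h - 2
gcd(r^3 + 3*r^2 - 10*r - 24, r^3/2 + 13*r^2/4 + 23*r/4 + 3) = r + 4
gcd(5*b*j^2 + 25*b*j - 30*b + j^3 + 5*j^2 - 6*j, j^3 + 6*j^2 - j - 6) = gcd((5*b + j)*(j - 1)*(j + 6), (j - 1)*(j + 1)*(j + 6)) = j^2 + 5*j - 6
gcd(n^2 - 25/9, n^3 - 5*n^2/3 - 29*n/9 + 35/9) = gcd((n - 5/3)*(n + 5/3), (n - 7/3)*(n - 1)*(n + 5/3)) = n + 5/3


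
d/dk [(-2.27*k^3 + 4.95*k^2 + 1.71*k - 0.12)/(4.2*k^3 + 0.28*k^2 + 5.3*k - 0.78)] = (-21.4256*k^4 - 38.426*k^3 + 32.58*k^2 - 7.6548*k - 0.6978)/(17.64*k^6 + 2.352*k^5 + 44.5984*k^4 - 3.584*k^3 + 27.6532*k^2 - 8.268*k + 0.6084)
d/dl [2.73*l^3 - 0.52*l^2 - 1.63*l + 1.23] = 8.19*l^2 - 1.04*l - 1.63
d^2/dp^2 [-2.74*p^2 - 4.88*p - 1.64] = -5.48000000000000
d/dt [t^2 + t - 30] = 2*t + 1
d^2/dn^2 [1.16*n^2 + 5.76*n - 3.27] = 2.32000000000000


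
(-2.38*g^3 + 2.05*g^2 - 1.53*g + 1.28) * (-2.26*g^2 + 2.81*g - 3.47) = 5.3788*g^5 - 11.3208*g^4 + 17.4769*g^3 - 14.3056*g^2 + 8.9059*g - 4.4416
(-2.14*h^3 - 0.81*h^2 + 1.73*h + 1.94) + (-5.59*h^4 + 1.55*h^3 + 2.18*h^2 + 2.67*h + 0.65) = -5.59*h^4 - 0.59*h^3 + 1.37*h^2 + 4.4*h + 2.59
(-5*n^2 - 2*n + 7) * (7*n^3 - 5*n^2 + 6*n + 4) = -35*n^5 + 11*n^4 + 29*n^3 - 67*n^2 + 34*n + 28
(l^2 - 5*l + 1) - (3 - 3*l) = l^2 - 2*l - 2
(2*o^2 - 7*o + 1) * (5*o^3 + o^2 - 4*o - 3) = 10*o^5 - 33*o^4 - 10*o^3 + 23*o^2 + 17*o - 3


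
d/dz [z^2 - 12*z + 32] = 2*z - 12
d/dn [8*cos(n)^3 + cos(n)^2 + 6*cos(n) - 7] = 2*(12*sin(n)^2 - cos(n) - 15)*sin(n)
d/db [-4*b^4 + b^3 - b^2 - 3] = b*(-16*b^2 + 3*b - 2)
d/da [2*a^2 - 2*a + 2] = 4*a - 2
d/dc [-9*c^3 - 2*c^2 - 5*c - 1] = -27*c^2 - 4*c - 5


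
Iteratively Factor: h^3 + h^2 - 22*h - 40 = (h - 5)*(h^2 + 6*h + 8) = (h - 5)*(h + 2)*(h + 4)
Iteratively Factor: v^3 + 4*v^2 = (v)*(v^2 + 4*v) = v^2*(v + 4)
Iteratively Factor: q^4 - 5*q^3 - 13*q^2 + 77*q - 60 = (q - 3)*(q^3 - 2*q^2 - 19*q + 20) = (q - 3)*(q - 1)*(q^2 - q - 20) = (q - 3)*(q - 1)*(q + 4)*(q - 5)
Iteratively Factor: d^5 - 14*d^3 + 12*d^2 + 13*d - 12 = (d - 1)*(d^4 + d^3 - 13*d^2 - d + 12) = (d - 1)*(d + 1)*(d^3 - 13*d + 12) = (d - 1)*(d + 1)*(d + 4)*(d^2 - 4*d + 3) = (d - 3)*(d - 1)*(d + 1)*(d + 4)*(d - 1)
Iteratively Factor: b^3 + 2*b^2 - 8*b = (b + 4)*(b^2 - 2*b) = (b - 2)*(b + 4)*(b)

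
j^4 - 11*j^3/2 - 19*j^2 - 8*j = j*(j - 8)*(j + 1/2)*(j + 2)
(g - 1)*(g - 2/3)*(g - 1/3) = g^3 - 2*g^2 + 11*g/9 - 2/9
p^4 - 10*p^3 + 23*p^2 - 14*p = p*(p - 7)*(p - 2)*(p - 1)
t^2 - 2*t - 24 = (t - 6)*(t + 4)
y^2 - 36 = (y - 6)*(y + 6)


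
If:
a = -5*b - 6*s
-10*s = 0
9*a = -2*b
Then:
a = 0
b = 0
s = 0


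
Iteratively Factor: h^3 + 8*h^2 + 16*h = (h + 4)*(h^2 + 4*h) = h*(h + 4)*(h + 4)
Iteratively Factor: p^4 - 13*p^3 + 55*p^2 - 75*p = (p - 3)*(p^3 - 10*p^2 + 25*p) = p*(p - 3)*(p^2 - 10*p + 25) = p*(p - 5)*(p - 3)*(p - 5)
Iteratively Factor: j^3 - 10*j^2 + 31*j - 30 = (j - 2)*(j^2 - 8*j + 15) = (j - 5)*(j - 2)*(j - 3)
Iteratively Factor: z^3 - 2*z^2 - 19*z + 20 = (z - 5)*(z^2 + 3*z - 4) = (z - 5)*(z - 1)*(z + 4)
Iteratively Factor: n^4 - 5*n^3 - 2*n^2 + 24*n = (n)*(n^3 - 5*n^2 - 2*n + 24) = n*(n - 4)*(n^2 - n - 6) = n*(n - 4)*(n + 2)*(n - 3)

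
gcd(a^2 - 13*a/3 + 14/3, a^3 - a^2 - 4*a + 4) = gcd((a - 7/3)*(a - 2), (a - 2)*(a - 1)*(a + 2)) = a - 2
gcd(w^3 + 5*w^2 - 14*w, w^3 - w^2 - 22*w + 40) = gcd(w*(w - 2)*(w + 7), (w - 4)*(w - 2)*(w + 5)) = w - 2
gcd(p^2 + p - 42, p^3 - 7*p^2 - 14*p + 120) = p - 6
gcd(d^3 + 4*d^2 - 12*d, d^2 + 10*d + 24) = d + 6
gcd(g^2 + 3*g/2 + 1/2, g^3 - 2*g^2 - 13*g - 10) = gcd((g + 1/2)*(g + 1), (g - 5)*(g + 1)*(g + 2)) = g + 1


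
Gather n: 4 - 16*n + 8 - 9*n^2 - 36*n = -9*n^2 - 52*n + 12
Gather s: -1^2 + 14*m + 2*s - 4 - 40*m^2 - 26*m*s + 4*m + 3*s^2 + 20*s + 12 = -40*m^2 + 18*m + 3*s^2 + s*(22 - 26*m) + 7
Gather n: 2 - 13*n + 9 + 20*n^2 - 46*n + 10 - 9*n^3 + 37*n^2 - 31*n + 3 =-9*n^3 + 57*n^2 - 90*n + 24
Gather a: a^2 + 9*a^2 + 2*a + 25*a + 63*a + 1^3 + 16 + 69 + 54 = 10*a^2 + 90*a + 140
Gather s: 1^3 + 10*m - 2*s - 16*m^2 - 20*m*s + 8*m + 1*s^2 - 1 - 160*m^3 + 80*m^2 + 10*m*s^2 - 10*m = -160*m^3 + 64*m^2 + 8*m + s^2*(10*m + 1) + s*(-20*m - 2)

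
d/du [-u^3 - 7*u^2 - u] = -3*u^2 - 14*u - 1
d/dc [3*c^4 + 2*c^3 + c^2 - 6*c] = 12*c^3 + 6*c^2 + 2*c - 6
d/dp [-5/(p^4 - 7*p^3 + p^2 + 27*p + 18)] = 5*(4*p^3 - 21*p^2 + 2*p + 27)/(p^4 - 7*p^3 + p^2 + 27*p + 18)^2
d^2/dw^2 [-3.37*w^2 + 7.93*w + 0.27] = -6.74000000000000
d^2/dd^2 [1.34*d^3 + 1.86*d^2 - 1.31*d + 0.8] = 8.04*d + 3.72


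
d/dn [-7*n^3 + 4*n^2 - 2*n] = -21*n^2 + 8*n - 2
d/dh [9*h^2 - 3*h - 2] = 18*h - 3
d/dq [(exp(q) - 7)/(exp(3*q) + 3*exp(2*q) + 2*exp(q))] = 2*(-exp(3*q) + 9*exp(2*q) + 21*exp(q) + 7)*exp(-q)/(exp(4*q) + 6*exp(3*q) + 13*exp(2*q) + 12*exp(q) + 4)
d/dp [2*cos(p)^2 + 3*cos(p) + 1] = -(4*cos(p) + 3)*sin(p)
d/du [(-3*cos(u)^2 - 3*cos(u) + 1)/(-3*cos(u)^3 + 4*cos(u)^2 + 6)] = 16*(9*cos(u)^4 + 18*cos(u)^3 - 21*cos(u)^2 + 44*cos(u) + 18)*sin(u)/(16*sin(u)^2 + 9*cos(u) + 3*cos(3*u) - 40)^2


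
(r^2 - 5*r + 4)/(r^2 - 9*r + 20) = (r - 1)/(r - 5)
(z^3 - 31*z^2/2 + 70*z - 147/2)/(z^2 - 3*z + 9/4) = 2*(z^2 - 14*z + 49)/(2*z - 3)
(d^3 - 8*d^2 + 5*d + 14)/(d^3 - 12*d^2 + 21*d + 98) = (d^2 - d - 2)/(d^2 - 5*d - 14)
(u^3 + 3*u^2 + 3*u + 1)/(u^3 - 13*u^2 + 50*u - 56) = (u^3 + 3*u^2 + 3*u + 1)/(u^3 - 13*u^2 + 50*u - 56)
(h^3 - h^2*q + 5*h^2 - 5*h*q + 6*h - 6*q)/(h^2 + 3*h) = h - q + 2 - 2*q/h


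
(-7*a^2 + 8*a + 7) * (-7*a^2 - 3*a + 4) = 49*a^4 - 35*a^3 - 101*a^2 + 11*a + 28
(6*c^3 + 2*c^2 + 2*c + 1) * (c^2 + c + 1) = 6*c^5 + 8*c^4 + 10*c^3 + 5*c^2 + 3*c + 1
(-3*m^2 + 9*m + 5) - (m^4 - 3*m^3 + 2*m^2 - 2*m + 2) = -m^4 + 3*m^3 - 5*m^2 + 11*m + 3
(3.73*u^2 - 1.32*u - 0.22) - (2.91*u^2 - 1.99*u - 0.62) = 0.82*u^2 + 0.67*u + 0.4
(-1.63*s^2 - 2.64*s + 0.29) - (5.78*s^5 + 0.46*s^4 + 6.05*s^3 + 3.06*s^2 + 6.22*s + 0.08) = -5.78*s^5 - 0.46*s^4 - 6.05*s^3 - 4.69*s^2 - 8.86*s + 0.21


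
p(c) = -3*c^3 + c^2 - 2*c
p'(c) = -9*c^2 + 2*c - 2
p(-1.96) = 30.35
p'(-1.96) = -40.49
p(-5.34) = 496.02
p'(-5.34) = -269.32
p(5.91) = -596.17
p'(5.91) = -304.53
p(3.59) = -133.10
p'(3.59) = -110.81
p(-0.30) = 0.77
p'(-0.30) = -3.41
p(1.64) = -13.82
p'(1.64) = -22.93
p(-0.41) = 1.19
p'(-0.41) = -4.33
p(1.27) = -7.07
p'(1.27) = -13.98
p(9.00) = -2124.00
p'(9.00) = -713.00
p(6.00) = -624.00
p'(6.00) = -314.00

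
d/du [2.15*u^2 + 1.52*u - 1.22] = 4.3*u + 1.52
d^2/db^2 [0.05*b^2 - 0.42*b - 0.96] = 0.100000000000000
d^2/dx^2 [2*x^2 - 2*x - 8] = 4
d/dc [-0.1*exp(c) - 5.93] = -0.1*exp(c)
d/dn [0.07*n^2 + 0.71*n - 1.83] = 0.14*n + 0.71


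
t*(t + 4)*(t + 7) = t^3 + 11*t^2 + 28*t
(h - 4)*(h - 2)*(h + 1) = h^3 - 5*h^2 + 2*h + 8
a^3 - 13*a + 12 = (a - 3)*(a - 1)*(a + 4)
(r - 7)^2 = r^2 - 14*r + 49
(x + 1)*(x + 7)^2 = x^3 + 15*x^2 + 63*x + 49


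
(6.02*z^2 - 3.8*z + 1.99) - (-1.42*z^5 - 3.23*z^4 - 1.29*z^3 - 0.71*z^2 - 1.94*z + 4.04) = 1.42*z^5 + 3.23*z^4 + 1.29*z^3 + 6.73*z^2 - 1.86*z - 2.05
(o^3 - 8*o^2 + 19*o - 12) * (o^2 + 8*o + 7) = o^5 - 38*o^3 + 84*o^2 + 37*o - 84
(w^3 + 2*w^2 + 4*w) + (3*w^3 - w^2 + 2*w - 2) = 4*w^3 + w^2 + 6*w - 2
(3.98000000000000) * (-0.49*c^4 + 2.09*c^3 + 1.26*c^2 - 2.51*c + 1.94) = -1.9502*c^4 + 8.3182*c^3 + 5.0148*c^2 - 9.9898*c + 7.7212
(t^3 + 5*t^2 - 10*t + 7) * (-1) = -t^3 - 5*t^2 + 10*t - 7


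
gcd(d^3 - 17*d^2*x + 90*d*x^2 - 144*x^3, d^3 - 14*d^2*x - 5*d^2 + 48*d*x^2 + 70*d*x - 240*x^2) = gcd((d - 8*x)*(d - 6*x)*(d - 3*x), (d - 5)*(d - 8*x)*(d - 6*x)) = d^2 - 14*d*x + 48*x^2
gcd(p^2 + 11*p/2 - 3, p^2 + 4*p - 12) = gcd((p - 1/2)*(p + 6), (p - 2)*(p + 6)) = p + 6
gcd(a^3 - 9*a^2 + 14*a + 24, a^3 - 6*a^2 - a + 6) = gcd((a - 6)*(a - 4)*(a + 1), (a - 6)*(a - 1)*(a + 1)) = a^2 - 5*a - 6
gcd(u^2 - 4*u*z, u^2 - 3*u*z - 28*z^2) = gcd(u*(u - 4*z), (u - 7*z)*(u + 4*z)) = 1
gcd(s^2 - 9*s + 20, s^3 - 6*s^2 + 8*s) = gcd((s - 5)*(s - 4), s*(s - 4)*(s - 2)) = s - 4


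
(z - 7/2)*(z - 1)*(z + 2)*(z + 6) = z^4 + 7*z^3/2 - 41*z^2/2 - 26*z + 42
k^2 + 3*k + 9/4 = (k + 3/2)^2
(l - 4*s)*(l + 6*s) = l^2 + 2*l*s - 24*s^2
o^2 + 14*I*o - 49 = (o + 7*I)^2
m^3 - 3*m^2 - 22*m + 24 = (m - 6)*(m - 1)*(m + 4)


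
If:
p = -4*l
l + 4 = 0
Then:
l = -4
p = 16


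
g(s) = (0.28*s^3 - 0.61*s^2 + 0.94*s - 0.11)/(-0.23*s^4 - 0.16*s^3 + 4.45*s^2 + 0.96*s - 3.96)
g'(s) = (0.84*s^2 - 1.22*s + 0.94)/(-0.23*s^4 - 0.16*s^3 + 4.45*s^2 + 0.96*s - 3.96) + (0.28*s^3 - 0.61*s^2 + 0.94*s - 0.11)*(0.92*s^3 + 0.48*s^2 - 8.9*s - 0.96)/(-0.23*s^4 - 0.16*s^3 + 4.45*s^2 + 0.96*s - 3.96)^2 = (0.0644*s^6 - 0.2806*s^5 + 1.797*s^4 + 0.7372*s^3 - 8.1478*s^2 + 5.8102*s - 3.6168)/(0.0529*s^8 + 0.0736*s^7 - 2.0214*s^6 - 1.8656*s^5 + 21.3169*s^4 + 9.8112*s^3 - 34.3224*s^2 - 7.6032*s + 15.6816)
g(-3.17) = -0.93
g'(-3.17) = 0.55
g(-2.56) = -0.72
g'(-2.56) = 0.17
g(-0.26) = 0.10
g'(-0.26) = -0.37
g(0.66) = -0.22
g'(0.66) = -1.29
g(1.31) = 0.18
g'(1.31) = -0.25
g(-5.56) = 1.13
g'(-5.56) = 1.15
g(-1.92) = -0.71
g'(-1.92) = -0.20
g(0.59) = -0.15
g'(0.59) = -0.74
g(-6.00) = 0.78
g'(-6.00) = 0.55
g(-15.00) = 0.11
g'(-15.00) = 0.01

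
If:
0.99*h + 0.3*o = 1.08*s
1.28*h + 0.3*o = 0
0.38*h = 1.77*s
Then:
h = 0.00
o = 0.00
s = 0.00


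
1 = 1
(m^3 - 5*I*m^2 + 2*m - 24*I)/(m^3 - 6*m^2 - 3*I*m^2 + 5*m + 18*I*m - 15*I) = (m^2 - 2*I*m + 8)/(m^2 - 6*m + 5)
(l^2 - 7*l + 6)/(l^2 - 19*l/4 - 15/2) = 4*(l - 1)/(4*l + 5)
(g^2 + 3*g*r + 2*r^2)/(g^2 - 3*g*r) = (g^2 + 3*g*r + 2*r^2)/(g*(g - 3*r))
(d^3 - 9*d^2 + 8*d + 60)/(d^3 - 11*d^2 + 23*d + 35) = (d^2 - 4*d - 12)/(d^2 - 6*d - 7)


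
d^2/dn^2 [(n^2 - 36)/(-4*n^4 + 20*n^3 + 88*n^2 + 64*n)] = (-3*n^8 + 15*n^7 + 313*n^6 - 2796*n^5 - 1488*n^4 + 30880*n^3 + 60912*n^2 + 38016*n + 9216)/(2*n^3*(n^9 - 15*n^8 + 9*n^7 + 487*n^6 + 282*n^5 - 6348*n^4 - 20440*n^3 - 27072*n^2 - 16896*n - 4096))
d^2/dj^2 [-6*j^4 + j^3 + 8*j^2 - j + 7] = -72*j^2 + 6*j + 16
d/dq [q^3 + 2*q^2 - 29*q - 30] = 3*q^2 + 4*q - 29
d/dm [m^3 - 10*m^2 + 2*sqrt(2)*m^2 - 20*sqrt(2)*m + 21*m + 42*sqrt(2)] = 3*m^2 - 20*m + 4*sqrt(2)*m - 20*sqrt(2) + 21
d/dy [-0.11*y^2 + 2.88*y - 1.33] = 2.88 - 0.22*y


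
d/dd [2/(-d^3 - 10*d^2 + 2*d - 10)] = 2*(3*d^2 + 20*d - 2)/(d^3 + 10*d^2 - 2*d + 10)^2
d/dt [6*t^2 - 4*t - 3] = 12*t - 4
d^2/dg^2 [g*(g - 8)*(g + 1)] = 6*g - 14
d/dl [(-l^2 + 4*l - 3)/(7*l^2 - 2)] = 2*(-14*l^2 + 23*l - 4)/(49*l^4 - 28*l^2 + 4)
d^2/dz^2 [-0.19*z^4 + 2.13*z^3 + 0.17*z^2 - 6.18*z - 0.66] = -2.28*z^2 + 12.78*z + 0.34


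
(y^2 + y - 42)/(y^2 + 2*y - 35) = (y - 6)/(y - 5)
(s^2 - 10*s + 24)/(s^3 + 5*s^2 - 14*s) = (s^2 - 10*s + 24)/(s*(s^2 + 5*s - 14))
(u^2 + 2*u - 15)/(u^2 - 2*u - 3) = (u + 5)/(u + 1)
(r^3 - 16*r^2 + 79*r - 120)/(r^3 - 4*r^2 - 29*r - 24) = (r^2 - 8*r + 15)/(r^2 + 4*r + 3)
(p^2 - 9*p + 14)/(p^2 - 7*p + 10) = (p - 7)/(p - 5)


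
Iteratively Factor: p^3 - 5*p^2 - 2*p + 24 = (p + 2)*(p^2 - 7*p + 12) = (p - 3)*(p + 2)*(p - 4)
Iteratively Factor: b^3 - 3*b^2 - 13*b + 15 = (b - 5)*(b^2 + 2*b - 3) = (b - 5)*(b + 3)*(b - 1)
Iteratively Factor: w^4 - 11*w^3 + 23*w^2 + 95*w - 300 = (w - 5)*(w^3 - 6*w^2 - 7*w + 60) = (w - 5)^2*(w^2 - w - 12) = (w - 5)^2*(w - 4)*(w + 3)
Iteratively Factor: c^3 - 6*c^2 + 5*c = (c)*(c^2 - 6*c + 5) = c*(c - 5)*(c - 1)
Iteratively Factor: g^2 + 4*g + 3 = (g + 1)*(g + 3)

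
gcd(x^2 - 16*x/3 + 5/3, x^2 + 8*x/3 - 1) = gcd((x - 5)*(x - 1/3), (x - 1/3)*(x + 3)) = x - 1/3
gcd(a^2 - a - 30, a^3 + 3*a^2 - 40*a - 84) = a - 6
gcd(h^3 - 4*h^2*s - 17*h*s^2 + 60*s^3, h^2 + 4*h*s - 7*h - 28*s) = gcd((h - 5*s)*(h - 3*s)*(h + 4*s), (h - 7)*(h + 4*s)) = h + 4*s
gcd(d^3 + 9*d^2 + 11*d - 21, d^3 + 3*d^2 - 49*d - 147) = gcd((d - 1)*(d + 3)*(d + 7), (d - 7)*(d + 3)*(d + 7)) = d^2 + 10*d + 21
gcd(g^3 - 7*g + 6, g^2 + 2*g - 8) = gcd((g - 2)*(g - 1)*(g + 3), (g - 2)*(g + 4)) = g - 2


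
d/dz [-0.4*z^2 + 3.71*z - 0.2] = 3.71 - 0.8*z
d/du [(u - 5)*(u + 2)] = 2*u - 3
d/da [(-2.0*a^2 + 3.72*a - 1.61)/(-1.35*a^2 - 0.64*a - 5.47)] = (6.302*a^2 + 17.533*a - 21.3788)/(1.8225*a^4 + 1.728*a^3 + 15.1786*a^2 + 7.0016*a + 29.9209)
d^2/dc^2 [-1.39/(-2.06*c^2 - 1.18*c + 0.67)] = (-11.797208*c^2 - 6.757624*c + 1.39*(4.12*c + 1.18)*(8.24*c + 2.36) + 3.836956)/(2.06*c^2 + 1.18*c - 0.67)^3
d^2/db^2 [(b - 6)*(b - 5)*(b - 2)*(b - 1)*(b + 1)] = 20*b^3 - 156*b^2 + 306*b - 94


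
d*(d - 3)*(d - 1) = d^3 - 4*d^2 + 3*d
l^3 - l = l*(l - 1)*(l + 1)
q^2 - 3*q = q*(q - 3)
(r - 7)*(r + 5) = r^2 - 2*r - 35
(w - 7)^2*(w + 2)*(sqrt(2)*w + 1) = sqrt(2)*w^4 - 12*sqrt(2)*w^3 + w^3 - 12*w^2 + 21*sqrt(2)*w^2 + 21*w + 98*sqrt(2)*w + 98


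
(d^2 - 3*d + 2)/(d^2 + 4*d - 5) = (d - 2)/(d + 5)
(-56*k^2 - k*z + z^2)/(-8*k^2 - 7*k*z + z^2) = (7*k + z)/(k + z)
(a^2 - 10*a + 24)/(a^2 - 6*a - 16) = (-a^2 + 10*a - 24)/(-a^2 + 6*a + 16)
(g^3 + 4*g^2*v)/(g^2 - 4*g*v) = g*(g + 4*v)/(g - 4*v)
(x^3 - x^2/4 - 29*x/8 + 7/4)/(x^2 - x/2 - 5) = (8*x^2 - 18*x + 7)/(4*(2*x - 5))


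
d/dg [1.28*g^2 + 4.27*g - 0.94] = 2.56*g + 4.27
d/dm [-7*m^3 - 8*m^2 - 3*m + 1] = -21*m^2 - 16*m - 3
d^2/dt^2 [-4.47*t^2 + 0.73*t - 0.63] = -8.94000000000000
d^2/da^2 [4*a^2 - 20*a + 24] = 8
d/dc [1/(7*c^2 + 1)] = -14*c/(7*c^2 + 1)^2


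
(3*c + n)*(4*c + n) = 12*c^2 + 7*c*n + n^2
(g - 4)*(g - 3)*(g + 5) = g^3 - 2*g^2 - 23*g + 60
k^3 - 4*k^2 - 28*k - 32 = (k - 8)*(k + 2)^2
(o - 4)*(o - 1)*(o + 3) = o^3 - 2*o^2 - 11*o + 12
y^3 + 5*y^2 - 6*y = y*(y - 1)*(y + 6)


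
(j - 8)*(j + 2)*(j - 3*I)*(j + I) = j^4 - 6*j^3 - 2*I*j^3 - 13*j^2 + 12*I*j^2 - 18*j + 32*I*j - 48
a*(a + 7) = a^2 + 7*a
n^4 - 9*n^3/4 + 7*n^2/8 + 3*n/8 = n*(n - 3/2)*(n - 1)*(n + 1/4)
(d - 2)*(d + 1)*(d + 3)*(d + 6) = d^4 + 8*d^3 + 7*d^2 - 36*d - 36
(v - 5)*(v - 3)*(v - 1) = v^3 - 9*v^2 + 23*v - 15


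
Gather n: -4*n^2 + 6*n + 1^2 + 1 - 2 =-4*n^2 + 6*n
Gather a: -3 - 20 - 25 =-48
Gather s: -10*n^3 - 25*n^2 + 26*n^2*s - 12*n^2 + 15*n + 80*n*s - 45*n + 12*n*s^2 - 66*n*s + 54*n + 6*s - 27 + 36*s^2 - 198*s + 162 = -10*n^3 - 37*n^2 + 24*n + s^2*(12*n + 36) + s*(26*n^2 + 14*n - 192) + 135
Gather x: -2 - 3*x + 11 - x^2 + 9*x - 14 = -x^2 + 6*x - 5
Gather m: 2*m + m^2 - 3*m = m^2 - m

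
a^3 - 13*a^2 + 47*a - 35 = (a - 7)*(a - 5)*(a - 1)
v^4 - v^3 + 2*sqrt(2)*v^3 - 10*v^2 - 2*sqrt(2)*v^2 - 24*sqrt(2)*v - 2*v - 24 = (v - 4)*(v + 3)*(v + sqrt(2))^2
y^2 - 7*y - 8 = (y - 8)*(y + 1)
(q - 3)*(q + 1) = q^2 - 2*q - 3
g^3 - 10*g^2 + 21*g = g*(g - 7)*(g - 3)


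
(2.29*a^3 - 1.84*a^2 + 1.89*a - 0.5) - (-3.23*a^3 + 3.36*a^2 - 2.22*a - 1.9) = 5.52*a^3 - 5.2*a^2 + 4.11*a + 1.4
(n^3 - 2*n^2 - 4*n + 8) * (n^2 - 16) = n^5 - 2*n^4 - 20*n^3 + 40*n^2 + 64*n - 128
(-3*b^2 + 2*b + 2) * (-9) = 27*b^2 - 18*b - 18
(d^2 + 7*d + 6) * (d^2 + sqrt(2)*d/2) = d^4 + sqrt(2)*d^3/2 + 7*d^3 + 7*sqrt(2)*d^2/2 + 6*d^2 + 3*sqrt(2)*d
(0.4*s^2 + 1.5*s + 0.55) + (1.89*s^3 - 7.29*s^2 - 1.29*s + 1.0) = 1.89*s^3 - 6.89*s^2 + 0.21*s + 1.55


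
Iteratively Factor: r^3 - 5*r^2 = (r)*(r^2 - 5*r) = r^2*(r - 5)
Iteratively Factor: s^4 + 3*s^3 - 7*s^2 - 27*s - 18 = (s + 2)*(s^3 + s^2 - 9*s - 9) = (s + 1)*(s + 2)*(s^2 - 9) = (s - 3)*(s + 1)*(s + 2)*(s + 3)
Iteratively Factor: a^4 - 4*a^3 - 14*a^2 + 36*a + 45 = (a - 5)*(a^3 + a^2 - 9*a - 9) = (a - 5)*(a - 3)*(a^2 + 4*a + 3) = (a - 5)*(a - 3)*(a + 1)*(a + 3)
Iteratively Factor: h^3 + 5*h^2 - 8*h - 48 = (h - 3)*(h^2 + 8*h + 16) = (h - 3)*(h + 4)*(h + 4)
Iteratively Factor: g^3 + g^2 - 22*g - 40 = (g - 5)*(g^2 + 6*g + 8) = (g - 5)*(g + 2)*(g + 4)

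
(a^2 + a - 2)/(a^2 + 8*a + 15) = (a^2 + a - 2)/(a^2 + 8*a + 15)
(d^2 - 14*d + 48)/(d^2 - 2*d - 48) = (d - 6)/(d + 6)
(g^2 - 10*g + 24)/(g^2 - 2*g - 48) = (-g^2 + 10*g - 24)/(-g^2 + 2*g + 48)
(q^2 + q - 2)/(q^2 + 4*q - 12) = (q^2 + q - 2)/(q^2 + 4*q - 12)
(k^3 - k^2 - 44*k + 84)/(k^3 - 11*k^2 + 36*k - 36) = (k + 7)/(k - 3)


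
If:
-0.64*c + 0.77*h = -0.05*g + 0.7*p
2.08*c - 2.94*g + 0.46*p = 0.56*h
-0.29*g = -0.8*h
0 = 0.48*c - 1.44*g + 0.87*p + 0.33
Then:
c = 0.37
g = 0.21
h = 0.08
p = -0.24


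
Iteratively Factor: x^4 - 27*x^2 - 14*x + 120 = (x + 3)*(x^3 - 3*x^2 - 18*x + 40) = (x - 5)*(x + 3)*(x^2 + 2*x - 8) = (x - 5)*(x - 2)*(x + 3)*(x + 4)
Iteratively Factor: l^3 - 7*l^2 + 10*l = (l - 2)*(l^2 - 5*l) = l*(l - 2)*(l - 5)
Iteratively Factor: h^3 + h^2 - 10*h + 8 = (h - 2)*(h^2 + 3*h - 4) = (h - 2)*(h - 1)*(h + 4)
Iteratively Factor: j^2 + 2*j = (j + 2)*(j)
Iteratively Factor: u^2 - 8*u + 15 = (u - 3)*(u - 5)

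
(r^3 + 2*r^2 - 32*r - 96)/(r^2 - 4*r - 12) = (r^2 + 8*r + 16)/(r + 2)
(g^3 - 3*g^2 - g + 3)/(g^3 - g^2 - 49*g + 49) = (g^2 - 2*g - 3)/(g^2 - 49)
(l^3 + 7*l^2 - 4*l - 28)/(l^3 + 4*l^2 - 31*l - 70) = (l - 2)/(l - 5)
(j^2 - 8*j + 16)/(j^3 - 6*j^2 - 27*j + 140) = (j - 4)/(j^2 - 2*j - 35)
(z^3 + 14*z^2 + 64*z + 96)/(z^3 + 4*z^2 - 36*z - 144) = (z + 4)/(z - 6)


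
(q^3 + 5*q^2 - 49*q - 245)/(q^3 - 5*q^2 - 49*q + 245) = (q + 5)/(q - 5)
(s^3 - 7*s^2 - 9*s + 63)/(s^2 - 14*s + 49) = (s^2 - 9)/(s - 7)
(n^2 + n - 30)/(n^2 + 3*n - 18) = (n - 5)/(n - 3)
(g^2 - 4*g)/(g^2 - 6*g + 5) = g*(g - 4)/(g^2 - 6*g + 5)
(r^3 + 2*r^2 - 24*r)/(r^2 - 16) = r*(r + 6)/(r + 4)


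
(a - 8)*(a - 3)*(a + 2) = a^3 - 9*a^2 + 2*a + 48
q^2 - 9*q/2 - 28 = (q - 8)*(q + 7/2)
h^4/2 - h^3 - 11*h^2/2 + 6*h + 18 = (h/2 + 1)*(h - 3)^2*(h + 2)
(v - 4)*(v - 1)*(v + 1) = v^3 - 4*v^2 - v + 4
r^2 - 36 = (r - 6)*(r + 6)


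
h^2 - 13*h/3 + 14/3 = (h - 7/3)*(h - 2)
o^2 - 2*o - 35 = (o - 7)*(o + 5)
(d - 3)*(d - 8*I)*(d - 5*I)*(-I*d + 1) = -I*d^4 - 12*d^3 + 3*I*d^3 + 36*d^2 + 27*I*d^2 - 40*d - 81*I*d + 120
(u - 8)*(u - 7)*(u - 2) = u^3 - 17*u^2 + 86*u - 112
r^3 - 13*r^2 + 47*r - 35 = (r - 7)*(r - 5)*(r - 1)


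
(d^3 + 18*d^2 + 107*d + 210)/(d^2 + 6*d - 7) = (d^2 + 11*d + 30)/(d - 1)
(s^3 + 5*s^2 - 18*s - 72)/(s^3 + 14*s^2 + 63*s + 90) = (s - 4)/(s + 5)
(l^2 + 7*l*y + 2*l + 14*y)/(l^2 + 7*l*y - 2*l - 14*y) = (l + 2)/(l - 2)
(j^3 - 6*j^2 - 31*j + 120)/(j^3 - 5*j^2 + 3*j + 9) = (j^2 - 3*j - 40)/(j^2 - 2*j - 3)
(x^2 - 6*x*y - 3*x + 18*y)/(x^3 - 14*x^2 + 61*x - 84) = (x - 6*y)/(x^2 - 11*x + 28)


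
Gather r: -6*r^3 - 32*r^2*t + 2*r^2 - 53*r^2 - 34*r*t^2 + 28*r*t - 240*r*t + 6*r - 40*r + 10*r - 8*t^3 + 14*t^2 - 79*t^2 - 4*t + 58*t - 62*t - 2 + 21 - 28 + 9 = -6*r^3 + r^2*(-32*t - 51) + r*(-34*t^2 - 212*t - 24) - 8*t^3 - 65*t^2 - 8*t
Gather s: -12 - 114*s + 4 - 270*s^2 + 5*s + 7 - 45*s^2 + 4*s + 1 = -315*s^2 - 105*s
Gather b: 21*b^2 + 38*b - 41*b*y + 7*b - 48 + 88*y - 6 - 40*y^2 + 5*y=21*b^2 + b*(45 - 41*y) - 40*y^2 + 93*y - 54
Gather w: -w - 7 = -w - 7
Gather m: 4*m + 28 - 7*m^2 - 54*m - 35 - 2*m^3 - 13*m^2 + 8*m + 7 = -2*m^3 - 20*m^2 - 42*m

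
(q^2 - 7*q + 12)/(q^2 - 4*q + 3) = (q - 4)/(q - 1)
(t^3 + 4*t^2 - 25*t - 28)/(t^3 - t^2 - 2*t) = (t^2 + 3*t - 28)/(t*(t - 2))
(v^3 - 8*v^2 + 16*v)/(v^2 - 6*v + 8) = v*(v - 4)/(v - 2)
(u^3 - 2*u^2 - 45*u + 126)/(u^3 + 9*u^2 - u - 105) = (u - 6)/(u + 5)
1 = 1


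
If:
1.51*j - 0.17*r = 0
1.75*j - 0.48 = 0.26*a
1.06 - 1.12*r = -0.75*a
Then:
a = -2.29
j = -0.07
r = -0.59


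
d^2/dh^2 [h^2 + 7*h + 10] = 2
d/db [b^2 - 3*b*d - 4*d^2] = 2*b - 3*d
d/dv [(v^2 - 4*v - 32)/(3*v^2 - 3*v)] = (3*v^2 + 64*v - 32)/(3*v^2*(v^2 - 2*v + 1))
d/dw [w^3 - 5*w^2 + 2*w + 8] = 3*w^2 - 10*w + 2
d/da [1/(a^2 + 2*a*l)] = 2*(-a - l)/(a^2*(a + 2*l)^2)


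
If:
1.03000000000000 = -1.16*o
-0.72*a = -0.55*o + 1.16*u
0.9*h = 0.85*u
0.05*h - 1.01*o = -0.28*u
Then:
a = 3.74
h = -2.59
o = -0.89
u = -2.74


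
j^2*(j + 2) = j^3 + 2*j^2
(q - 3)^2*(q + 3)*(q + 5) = q^4 + 2*q^3 - 24*q^2 - 18*q + 135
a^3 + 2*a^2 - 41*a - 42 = (a - 6)*(a + 1)*(a + 7)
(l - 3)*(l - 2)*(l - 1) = l^3 - 6*l^2 + 11*l - 6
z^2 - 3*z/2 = z*(z - 3/2)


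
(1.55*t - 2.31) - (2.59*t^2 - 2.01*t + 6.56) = -2.59*t^2 + 3.56*t - 8.87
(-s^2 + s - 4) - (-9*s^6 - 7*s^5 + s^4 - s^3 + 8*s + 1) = 9*s^6 + 7*s^5 - s^4 + s^3 - s^2 - 7*s - 5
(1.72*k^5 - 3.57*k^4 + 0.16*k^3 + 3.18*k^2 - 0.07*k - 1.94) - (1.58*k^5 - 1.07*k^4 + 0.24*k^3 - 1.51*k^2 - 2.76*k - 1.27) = 0.14*k^5 - 2.5*k^4 - 0.08*k^3 + 4.69*k^2 + 2.69*k - 0.67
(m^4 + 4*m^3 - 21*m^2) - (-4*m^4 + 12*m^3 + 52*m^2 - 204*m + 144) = 5*m^4 - 8*m^3 - 73*m^2 + 204*m - 144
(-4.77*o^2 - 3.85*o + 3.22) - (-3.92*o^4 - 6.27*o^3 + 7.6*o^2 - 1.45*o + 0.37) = 3.92*o^4 + 6.27*o^3 - 12.37*o^2 - 2.4*o + 2.85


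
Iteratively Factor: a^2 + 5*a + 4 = (a + 1)*(a + 4)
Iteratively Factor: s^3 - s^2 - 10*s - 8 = (s + 1)*(s^2 - 2*s - 8) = (s + 1)*(s + 2)*(s - 4)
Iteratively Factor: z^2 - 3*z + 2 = (z - 1)*(z - 2)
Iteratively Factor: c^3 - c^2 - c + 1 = (c + 1)*(c^2 - 2*c + 1) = (c - 1)*(c + 1)*(c - 1)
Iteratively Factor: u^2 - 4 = (u + 2)*(u - 2)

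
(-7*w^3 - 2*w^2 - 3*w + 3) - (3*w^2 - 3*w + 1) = -7*w^3 - 5*w^2 + 2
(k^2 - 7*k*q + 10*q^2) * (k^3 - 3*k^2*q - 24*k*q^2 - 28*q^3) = k^5 - 10*k^4*q + 7*k^3*q^2 + 110*k^2*q^3 - 44*k*q^4 - 280*q^5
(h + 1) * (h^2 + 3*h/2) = h^3 + 5*h^2/2 + 3*h/2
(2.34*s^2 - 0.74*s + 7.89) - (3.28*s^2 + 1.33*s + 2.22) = -0.94*s^2 - 2.07*s + 5.67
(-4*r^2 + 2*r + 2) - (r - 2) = -4*r^2 + r + 4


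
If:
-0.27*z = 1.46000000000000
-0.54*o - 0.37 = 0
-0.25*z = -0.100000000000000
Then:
No Solution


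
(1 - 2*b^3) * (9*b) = -18*b^4 + 9*b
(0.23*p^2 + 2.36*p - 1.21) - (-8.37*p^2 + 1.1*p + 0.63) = 8.6*p^2 + 1.26*p - 1.84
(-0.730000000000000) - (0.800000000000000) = -1.53000000000000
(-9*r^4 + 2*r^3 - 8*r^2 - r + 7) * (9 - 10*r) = 90*r^5 - 101*r^4 + 98*r^3 - 62*r^2 - 79*r + 63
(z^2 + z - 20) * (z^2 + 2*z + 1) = z^4 + 3*z^3 - 17*z^2 - 39*z - 20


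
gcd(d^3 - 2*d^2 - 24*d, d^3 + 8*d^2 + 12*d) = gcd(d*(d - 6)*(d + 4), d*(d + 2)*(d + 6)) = d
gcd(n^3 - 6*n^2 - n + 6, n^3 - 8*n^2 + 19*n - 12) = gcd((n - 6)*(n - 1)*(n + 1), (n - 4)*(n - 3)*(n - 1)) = n - 1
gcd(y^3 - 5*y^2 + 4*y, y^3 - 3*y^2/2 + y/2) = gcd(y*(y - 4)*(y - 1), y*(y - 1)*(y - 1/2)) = y^2 - y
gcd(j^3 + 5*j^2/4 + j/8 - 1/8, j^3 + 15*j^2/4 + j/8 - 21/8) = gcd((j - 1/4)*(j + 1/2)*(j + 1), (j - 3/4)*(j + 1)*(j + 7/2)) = j + 1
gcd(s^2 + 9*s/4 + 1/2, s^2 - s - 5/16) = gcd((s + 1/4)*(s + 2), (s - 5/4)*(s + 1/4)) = s + 1/4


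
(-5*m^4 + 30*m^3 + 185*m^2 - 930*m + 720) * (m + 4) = -5*m^5 + 10*m^4 + 305*m^3 - 190*m^2 - 3000*m + 2880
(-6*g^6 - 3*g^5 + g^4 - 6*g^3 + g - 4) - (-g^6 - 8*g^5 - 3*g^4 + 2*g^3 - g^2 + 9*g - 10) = -5*g^6 + 5*g^5 + 4*g^4 - 8*g^3 + g^2 - 8*g + 6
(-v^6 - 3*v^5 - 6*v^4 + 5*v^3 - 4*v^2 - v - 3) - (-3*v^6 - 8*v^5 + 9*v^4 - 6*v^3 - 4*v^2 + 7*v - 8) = 2*v^6 + 5*v^5 - 15*v^4 + 11*v^3 - 8*v + 5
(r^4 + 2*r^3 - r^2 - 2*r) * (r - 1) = r^5 + r^4 - 3*r^3 - r^2 + 2*r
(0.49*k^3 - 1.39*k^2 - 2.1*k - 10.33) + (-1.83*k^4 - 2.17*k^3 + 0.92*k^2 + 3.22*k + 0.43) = -1.83*k^4 - 1.68*k^3 - 0.47*k^2 + 1.12*k - 9.9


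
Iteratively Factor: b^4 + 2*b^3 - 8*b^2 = (b)*(b^3 + 2*b^2 - 8*b) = b*(b + 4)*(b^2 - 2*b) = b^2*(b + 4)*(b - 2)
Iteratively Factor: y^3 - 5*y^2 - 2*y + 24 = (y - 3)*(y^2 - 2*y - 8) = (y - 3)*(y + 2)*(y - 4)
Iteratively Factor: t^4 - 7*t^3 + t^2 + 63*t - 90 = (t - 5)*(t^3 - 2*t^2 - 9*t + 18) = (t - 5)*(t + 3)*(t^2 - 5*t + 6) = (t - 5)*(t - 2)*(t + 3)*(t - 3)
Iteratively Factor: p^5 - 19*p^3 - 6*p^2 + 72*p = (p - 2)*(p^4 + 2*p^3 - 15*p^2 - 36*p) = (p - 4)*(p - 2)*(p^3 + 6*p^2 + 9*p) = (p - 4)*(p - 2)*(p + 3)*(p^2 + 3*p) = (p - 4)*(p - 2)*(p + 3)^2*(p)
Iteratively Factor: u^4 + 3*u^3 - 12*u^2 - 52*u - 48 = (u - 4)*(u^3 + 7*u^2 + 16*u + 12) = (u - 4)*(u + 3)*(u^2 + 4*u + 4) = (u - 4)*(u + 2)*(u + 3)*(u + 2)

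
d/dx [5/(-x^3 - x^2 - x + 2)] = 5*(3*x^2 + 2*x + 1)/(x^3 + x^2 + x - 2)^2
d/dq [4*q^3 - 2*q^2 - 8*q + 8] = 12*q^2 - 4*q - 8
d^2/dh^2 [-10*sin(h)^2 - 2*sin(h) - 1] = 2*sin(h) - 20*cos(2*h)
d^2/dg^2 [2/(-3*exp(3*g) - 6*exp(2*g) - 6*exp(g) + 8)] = 6*(-6*(3*exp(2*g) + 4*exp(g) + 2)^2*exp(g) + (9*exp(2*g) + 8*exp(g) + 2)*(3*exp(3*g) + 6*exp(2*g) + 6*exp(g) - 8))*exp(g)/(3*exp(3*g) + 6*exp(2*g) + 6*exp(g) - 8)^3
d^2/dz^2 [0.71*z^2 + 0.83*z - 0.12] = 1.42000000000000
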